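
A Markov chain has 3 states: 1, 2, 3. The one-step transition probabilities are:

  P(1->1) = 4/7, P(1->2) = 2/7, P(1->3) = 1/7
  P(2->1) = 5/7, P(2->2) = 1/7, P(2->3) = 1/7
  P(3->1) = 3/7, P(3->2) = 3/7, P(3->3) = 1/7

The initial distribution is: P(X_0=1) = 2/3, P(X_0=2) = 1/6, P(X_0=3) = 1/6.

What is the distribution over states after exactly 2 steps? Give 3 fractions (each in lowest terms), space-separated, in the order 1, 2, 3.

Answer: 29/49 13/49 1/7

Derivation:
Propagating the distribution step by step (d_{t+1} = d_t * P):
d_0 = (1=2/3, 2=1/6, 3=1/6)
  d_1[1] = 2/3*4/7 + 1/6*5/7 + 1/6*3/7 = 4/7
  d_1[2] = 2/3*2/7 + 1/6*1/7 + 1/6*3/7 = 2/7
  d_1[3] = 2/3*1/7 + 1/6*1/7 + 1/6*1/7 = 1/7
d_1 = (1=4/7, 2=2/7, 3=1/7)
  d_2[1] = 4/7*4/7 + 2/7*5/7 + 1/7*3/7 = 29/49
  d_2[2] = 4/7*2/7 + 2/7*1/7 + 1/7*3/7 = 13/49
  d_2[3] = 4/7*1/7 + 2/7*1/7 + 1/7*1/7 = 1/7
d_2 = (1=29/49, 2=13/49, 3=1/7)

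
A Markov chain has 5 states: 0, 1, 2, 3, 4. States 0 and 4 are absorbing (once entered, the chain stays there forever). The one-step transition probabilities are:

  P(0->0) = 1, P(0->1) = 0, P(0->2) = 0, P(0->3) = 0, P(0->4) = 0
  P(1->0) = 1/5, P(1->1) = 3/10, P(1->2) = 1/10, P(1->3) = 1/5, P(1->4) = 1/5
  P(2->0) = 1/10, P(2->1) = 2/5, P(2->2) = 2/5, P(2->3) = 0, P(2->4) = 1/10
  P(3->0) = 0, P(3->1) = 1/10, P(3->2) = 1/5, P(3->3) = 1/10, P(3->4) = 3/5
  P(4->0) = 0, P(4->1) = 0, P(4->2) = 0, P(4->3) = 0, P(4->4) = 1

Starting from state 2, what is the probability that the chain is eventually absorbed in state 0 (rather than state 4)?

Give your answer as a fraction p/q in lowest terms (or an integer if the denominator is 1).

Answer: 133/314

Derivation:
Let a_i = P(absorbed in 0 | start in state i).
Boundary conditions: a_0 = 1, a_4 = 0.
For each transient state i, a_i = sum_j P(i->j) * a_j:
  a_1 = 1/5*a_0 + 3/10*a_1 + 1/10*a_2 + 1/5*a_3 + 1/5*a_4
  a_2 = 1/10*a_0 + 2/5*a_1 + 2/5*a_2 + 0*a_3 + 1/10*a_4
  a_3 = 0*a_0 + 1/10*a_1 + 1/5*a_2 + 1/10*a_3 + 3/5*a_4

Substituting a_0 = 1 and a_4 = 0, rearrange to (I - Q) a = r where r[i] = P(i -> 0):
  [7/10, -1/10, -1/5] . (a_1, a_2, a_3) = 1/5
  [-2/5, 3/5, 0] . (a_1, a_2, a_3) = 1/10
  [-1/10, -1/5, 9/10] . (a_1, a_2, a_3) = 0

Solving yields:
  a_1 = 121/314
  a_2 = 133/314
  a_3 = 43/314

Starting state is 2, so the absorption probability is a_2 = 133/314.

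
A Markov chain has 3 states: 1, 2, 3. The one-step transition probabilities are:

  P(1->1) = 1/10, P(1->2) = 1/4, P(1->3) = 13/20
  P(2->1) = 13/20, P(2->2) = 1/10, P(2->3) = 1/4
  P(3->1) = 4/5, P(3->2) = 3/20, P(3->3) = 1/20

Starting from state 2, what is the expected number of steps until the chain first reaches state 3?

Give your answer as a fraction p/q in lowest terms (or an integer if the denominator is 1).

Answer: 620/259

Derivation:
Let h_i = expected steps to first reach 3 from state i.
Boundary: h_3 = 0.
First-step equations for the other states:
  h_1 = 1 + 1/10*h_1 + 1/4*h_2 + 13/20*h_3
  h_2 = 1 + 13/20*h_1 + 1/10*h_2 + 1/4*h_3

Substituting h_3 = 0 and rearranging gives the linear system (I - Q) h = 1:
  [9/10, -1/4] . (h_1, h_2) = 1
  [-13/20, 9/10] . (h_1, h_2) = 1

Solving yields:
  h_1 = 460/259
  h_2 = 620/259

Starting state is 2, so the expected hitting time is h_2 = 620/259.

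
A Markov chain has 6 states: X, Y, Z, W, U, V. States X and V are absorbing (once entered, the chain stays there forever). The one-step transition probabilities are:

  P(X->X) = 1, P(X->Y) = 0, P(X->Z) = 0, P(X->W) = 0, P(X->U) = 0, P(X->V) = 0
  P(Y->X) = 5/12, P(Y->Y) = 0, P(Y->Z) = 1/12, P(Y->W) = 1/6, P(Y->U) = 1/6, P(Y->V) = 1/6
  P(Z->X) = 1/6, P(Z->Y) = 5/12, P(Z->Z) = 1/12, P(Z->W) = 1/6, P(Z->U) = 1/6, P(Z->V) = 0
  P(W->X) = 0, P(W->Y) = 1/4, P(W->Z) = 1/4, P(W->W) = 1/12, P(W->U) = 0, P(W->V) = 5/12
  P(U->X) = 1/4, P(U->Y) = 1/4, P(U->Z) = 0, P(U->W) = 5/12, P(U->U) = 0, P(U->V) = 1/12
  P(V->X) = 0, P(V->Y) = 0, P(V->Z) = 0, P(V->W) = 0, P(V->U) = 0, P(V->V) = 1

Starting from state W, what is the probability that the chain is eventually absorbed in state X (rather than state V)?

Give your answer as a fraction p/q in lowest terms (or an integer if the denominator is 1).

Let a_i = P(absorbed in X | start in state i).
Boundary conditions: a_X = 1, a_V = 0.
For each transient state i, a_i = sum_j P(i->j) * a_j:
  a_Y = 5/12*a_X + 0*a_Y + 1/12*a_Z + 1/6*a_W + 1/6*a_U + 1/6*a_V
  a_Z = 1/6*a_X + 5/12*a_Y + 1/12*a_Z + 1/6*a_W + 1/6*a_U + 0*a_V
  a_W = 0*a_X + 1/4*a_Y + 1/4*a_Z + 1/12*a_W + 0*a_U + 5/12*a_V
  a_U = 1/4*a_X + 1/4*a_Y + 0*a_Z + 5/12*a_W + 0*a_U + 1/12*a_V

Substituting a_X = 1 and a_V = 0, rearrange to (I - Q) a = r where r[i] = P(i -> X):
  [1, -1/12, -1/6, -1/6] . (a_Y, a_Z, a_W, a_U) = 5/12
  [-5/12, 11/12, -1/6, -1/6] . (a_Y, a_Z, a_W, a_U) = 1/6
  [-1/4, -1/4, 11/12, 0] . (a_Y, a_Z, a_W, a_U) = 0
  [-1/4, 0, -5/12, 1] . (a_Y, a_Z, a_W, a_U) = 1/4

Solving yields:
  a_Y = 445/723
  a_Z = 1349/2169
  a_W = 244/723
  a_U = 1181/2169

Starting state is W, so the absorption probability is a_W = 244/723.

Answer: 244/723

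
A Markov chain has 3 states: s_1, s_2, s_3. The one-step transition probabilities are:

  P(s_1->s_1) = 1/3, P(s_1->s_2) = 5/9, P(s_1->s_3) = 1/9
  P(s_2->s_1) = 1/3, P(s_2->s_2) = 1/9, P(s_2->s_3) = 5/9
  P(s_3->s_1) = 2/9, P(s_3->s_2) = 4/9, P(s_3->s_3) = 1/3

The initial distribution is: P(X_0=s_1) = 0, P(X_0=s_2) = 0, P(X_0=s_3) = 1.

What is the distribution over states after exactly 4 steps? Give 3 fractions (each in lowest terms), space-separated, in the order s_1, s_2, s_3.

Propagating the distribution step by step (d_{t+1} = d_t * P):
d_0 = (s_1=0, s_2=0, s_3=1)
  d_1[s_1] = 0*1/3 + 0*1/3 + 1*2/9 = 2/9
  d_1[s_2] = 0*5/9 + 0*1/9 + 1*4/9 = 4/9
  d_1[s_3] = 0*1/9 + 0*5/9 + 1*1/3 = 1/3
d_1 = (s_1=2/9, s_2=4/9, s_3=1/3)
  d_2[s_1] = 2/9*1/3 + 4/9*1/3 + 1/3*2/9 = 8/27
  d_2[s_2] = 2/9*5/9 + 4/9*1/9 + 1/3*4/9 = 26/81
  d_2[s_3] = 2/9*1/9 + 4/9*5/9 + 1/3*1/3 = 31/81
d_2 = (s_1=8/27, s_2=26/81, s_3=31/81)
  d_3[s_1] = 8/27*1/3 + 26/81*1/3 + 31/81*2/9 = 212/729
  d_3[s_2] = 8/27*5/9 + 26/81*1/9 + 31/81*4/9 = 10/27
  d_3[s_3] = 8/27*1/9 + 26/81*5/9 + 31/81*1/3 = 247/729
d_3 = (s_1=212/729, s_2=10/27, s_3=247/729)
  d_4[s_1] = 212/729*1/3 + 10/27*1/3 + 247/729*2/9 = 1940/6561
  d_4[s_2] = 212/729*5/9 + 10/27*1/9 + 247/729*4/9 = 2318/6561
  d_4[s_3] = 212/729*1/9 + 10/27*5/9 + 247/729*1/3 = 2303/6561
d_4 = (s_1=1940/6561, s_2=2318/6561, s_3=2303/6561)

Answer: 1940/6561 2318/6561 2303/6561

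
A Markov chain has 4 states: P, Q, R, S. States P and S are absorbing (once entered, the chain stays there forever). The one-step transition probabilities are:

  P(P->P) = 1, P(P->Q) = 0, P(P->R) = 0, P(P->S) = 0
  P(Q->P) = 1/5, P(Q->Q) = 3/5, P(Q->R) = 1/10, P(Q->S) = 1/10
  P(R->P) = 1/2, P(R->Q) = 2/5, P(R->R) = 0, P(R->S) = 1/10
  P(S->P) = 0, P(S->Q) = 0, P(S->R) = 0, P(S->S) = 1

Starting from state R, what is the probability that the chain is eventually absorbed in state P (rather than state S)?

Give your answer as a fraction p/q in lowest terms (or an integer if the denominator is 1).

Answer: 7/9

Derivation:
Let a_i = P(absorbed in P | start in state i).
Boundary conditions: a_P = 1, a_S = 0.
For each transient state i, a_i = sum_j P(i->j) * a_j:
  a_Q = 1/5*a_P + 3/5*a_Q + 1/10*a_R + 1/10*a_S
  a_R = 1/2*a_P + 2/5*a_Q + 0*a_R + 1/10*a_S

Substituting a_P = 1 and a_S = 0, rearrange to (I - Q) a = r where r[i] = P(i -> P):
  [2/5, -1/10] . (a_Q, a_R) = 1/5
  [-2/5, 1] . (a_Q, a_R) = 1/2

Solving yields:
  a_Q = 25/36
  a_R = 7/9

Starting state is R, so the absorption probability is a_R = 7/9.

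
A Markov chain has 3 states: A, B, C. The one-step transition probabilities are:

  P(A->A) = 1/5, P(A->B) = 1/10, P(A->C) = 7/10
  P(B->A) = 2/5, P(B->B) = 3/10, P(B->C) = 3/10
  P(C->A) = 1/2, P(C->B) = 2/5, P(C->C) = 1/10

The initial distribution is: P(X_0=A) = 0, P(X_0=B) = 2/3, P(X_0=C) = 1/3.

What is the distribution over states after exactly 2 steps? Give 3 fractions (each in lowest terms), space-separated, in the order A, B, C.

Propagating the distribution step by step (d_{t+1} = d_t * P):
d_0 = (A=0, B=2/3, C=1/3)
  d_1[A] = 0*1/5 + 2/3*2/5 + 1/3*1/2 = 13/30
  d_1[B] = 0*1/10 + 2/3*3/10 + 1/3*2/5 = 1/3
  d_1[C] = 0*7/10 + 2/3*3/10 + 1/3*1/10 = 7/30
d_1 = (A=13/30, B=1/3, C=7/30)
  d_2[A] = 13/30*1/5 + 1/3*2/5 + 7/30*1/2 = 101/300
  d_2[B] = 13/30*1/10 + 1/3*3/10 + 7/30*2/5 = 71/300
  d_2[C] = 13/30*7/10 + 1/3*3/10 + 7/30*1/10 = 32/75
d_2 = (A=101/300, B=71/300, C=32/75)

Answer: 101/300 71/300 32/75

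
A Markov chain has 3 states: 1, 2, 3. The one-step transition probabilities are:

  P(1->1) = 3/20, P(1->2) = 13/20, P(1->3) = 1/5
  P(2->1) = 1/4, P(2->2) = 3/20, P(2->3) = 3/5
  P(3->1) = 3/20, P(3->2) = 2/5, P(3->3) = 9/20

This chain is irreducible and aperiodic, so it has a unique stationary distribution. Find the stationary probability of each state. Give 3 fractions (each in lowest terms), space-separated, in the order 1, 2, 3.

The stationary distribution satisfies pi = pi * P, i.e.:
  pi_1 = 3/20*pi_1 + 1/4*pi_2 + 3/20*pi_3
  pi_2 = 13/20*pi_1 + 3/20*pi_2 + 2/5*pi_3
  pi_3 = 1/5*pi_1 + 3/5*pi_2 + 9/20*pi_3
with normalization: pi_1 + pi_2 + pi_3 = 1.

Using the first 2 balance equations plus normalization, the linear system A*pi = b is:
  [-17/20, 1/4, 3/20] . pi = 0
  [13/20, -17/20, 2/5] . pi = 0
  [1, 1, 1] . pi = 1

Solving yields:
  pi_1 = 13/70
  pi_2 = 5/14
  pi_3 = 16/35

Verification (pi * P):
  13/70*3/20 + 5/14*1/4 + 16/35*3/20 = 13/70 = pi_1  (ok)
  13/70*13/20 + 5/14*3/20 + 16/35*2/5 = 5/14 = pi_2  (ok)
  13/70*1/5 + 5/14*3/5 + 16/35*9/20 = 16/35 = pi_3  (ok)

Answer: 13/70 5/14 16/35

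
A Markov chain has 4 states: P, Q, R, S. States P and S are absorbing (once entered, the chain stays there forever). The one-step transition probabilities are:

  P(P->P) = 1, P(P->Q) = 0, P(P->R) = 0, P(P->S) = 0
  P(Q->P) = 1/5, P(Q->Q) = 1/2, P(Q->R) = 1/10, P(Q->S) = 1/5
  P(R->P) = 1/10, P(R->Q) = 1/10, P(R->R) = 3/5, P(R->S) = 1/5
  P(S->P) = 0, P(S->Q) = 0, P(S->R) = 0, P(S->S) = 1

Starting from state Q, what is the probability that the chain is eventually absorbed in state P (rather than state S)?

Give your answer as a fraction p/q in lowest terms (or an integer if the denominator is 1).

Let a_i = P(absorbed in P | start in state i).
Boundary conditions: a_P = 1, a_S = 0.
For each transient state i, a_i = sum_j P(i->j) * a_j:
  a_Q = 1/5*a_P + 1/2*a_Q + 1/10*a_R + 1/5*a_S
  a_R = 1/10*a_P + 1/10*a_Q + 3/5*a_R + 1/5*a_S

Substituting a_P = 1 and a_S = 0, rearrange to (I - Q) a = r where r[i] = P(i -> P):
  [1/2, -1/10] . (a_Q, a_R) = 1/5
  [-1/10, 2/5] . (a_Q, a_R) = 1/10

Solving yields:
  a_Q = 9/19
  a_R = 7/19

Starting state is Q, so the absorption probability is a_Q = 9/19.

Answer: 9/19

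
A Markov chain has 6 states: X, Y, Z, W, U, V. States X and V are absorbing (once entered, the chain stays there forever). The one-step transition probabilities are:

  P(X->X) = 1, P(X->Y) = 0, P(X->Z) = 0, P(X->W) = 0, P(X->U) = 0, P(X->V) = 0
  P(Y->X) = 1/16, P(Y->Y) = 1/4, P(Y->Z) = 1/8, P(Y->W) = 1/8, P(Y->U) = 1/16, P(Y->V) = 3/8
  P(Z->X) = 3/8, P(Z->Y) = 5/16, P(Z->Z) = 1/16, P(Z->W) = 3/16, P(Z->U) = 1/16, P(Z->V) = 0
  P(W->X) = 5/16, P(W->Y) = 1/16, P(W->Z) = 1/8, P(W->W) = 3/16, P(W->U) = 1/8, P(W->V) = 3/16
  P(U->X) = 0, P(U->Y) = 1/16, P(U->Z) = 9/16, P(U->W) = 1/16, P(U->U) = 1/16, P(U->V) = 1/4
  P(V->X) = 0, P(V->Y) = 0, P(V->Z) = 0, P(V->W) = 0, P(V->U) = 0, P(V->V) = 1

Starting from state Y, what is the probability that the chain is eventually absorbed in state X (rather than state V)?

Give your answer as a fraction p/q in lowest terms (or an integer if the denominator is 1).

Let a_i = P(absorbed in X | start in state i).
Boundary conditions: a_X = 1, a_V = 0.
For each transient state i, a_i = sum_j P(i->j) * a_j:
  a_Y = 1/16*a_X + 1/4*a_Y + 1/8*a_Z + 1/8*a_W + 1/16*a_U + 3/8*a_V
  a_Z = 3/8*a_X + 5/16*a_Y + 1/16*a_Z + 3/16*a_W + 1/16*a_U + 0*a_V
  a_W = 5/16*a_X + 1/16*a_Y + 1/8*a_Z + 3/16*a_W + 1/8*a_U + 3/16*a_V
  a_U = 0*a_X + 1/16*a_Y + 9/16*a_Z + 1/16*a_W + 1/16*a_U + 1/4*a_V

Substituting a_X = 1 and a_V = 0, rearrange to (I - Q) a = r where r[i] = P(i -> X):
  [3/4, -1/8, -1/8, -1/16] . (a_Y, a_Z, a_W, a_U) = 1/16
  [-5/16, 15/16, -3/16, -1/16] . (a_Y, a_Z, a_W, a_U) = 3/8
  [-1/16, -1/8, 13/16, -1/8] . (a_Y, a_Z, a_W, a_U) = 5/16
  [-1/16, -9/16, -1/16, 15/16] . (a_Y, a_Z, a_W, a_U) = 0

Solving yields:
  a_Y = 4534/13861
  a_Z = 9084/13861
  a_W = 8045/13861
  a_U = 6289/13861

Starting state is Y, so the absorption probability is a_Y = 4534/13861.

Answer: 4534/13861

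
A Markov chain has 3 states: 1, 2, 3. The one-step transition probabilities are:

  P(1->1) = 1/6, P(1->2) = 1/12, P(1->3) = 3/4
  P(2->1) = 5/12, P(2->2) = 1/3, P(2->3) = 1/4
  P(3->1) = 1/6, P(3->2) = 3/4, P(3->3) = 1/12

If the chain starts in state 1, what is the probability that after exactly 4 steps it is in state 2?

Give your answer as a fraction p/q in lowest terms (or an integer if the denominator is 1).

Answer: 2645/6912

Derivation:
Computing P^4 by repeated multiplication:
P^1 =
  1: [1/6, 1/12, 3/4]
  2: [5/12, 1/3, 1/4]
  3: [1/6, 3/4, 1/12]
P^2 =
  1: [3/16, 29/48, 5/24]
  2: [1/4, 1/3, 5/12]
  3: [17/48, 47/144, 23/72]
P^3 =
  1: [61/192, 215/576, 89/288]
  2: [1/4, 4/9, 11/36]
  3: [143/576, 653/1728, 323/864]
P^4 =
  1: [599/2304, 2645/6912, 1235/3456]
  2: [5/18, 43/108, 35/108]
  3: [1805/6912, 8855/20736, 3233/10368]

(P^4)[1 -> 2] = 2645/6912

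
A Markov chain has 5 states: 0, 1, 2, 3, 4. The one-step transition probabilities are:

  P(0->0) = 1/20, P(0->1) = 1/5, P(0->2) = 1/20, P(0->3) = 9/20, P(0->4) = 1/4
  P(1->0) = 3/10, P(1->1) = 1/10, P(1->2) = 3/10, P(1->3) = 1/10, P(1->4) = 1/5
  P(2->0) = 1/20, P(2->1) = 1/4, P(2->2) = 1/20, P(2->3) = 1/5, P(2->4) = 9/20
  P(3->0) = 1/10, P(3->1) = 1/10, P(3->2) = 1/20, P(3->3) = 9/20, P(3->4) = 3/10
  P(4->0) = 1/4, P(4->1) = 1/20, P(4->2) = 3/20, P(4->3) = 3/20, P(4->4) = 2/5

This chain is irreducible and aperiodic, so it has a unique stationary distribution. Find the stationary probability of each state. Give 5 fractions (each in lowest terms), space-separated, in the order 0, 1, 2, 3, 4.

The stationary distribution satisfies pi = pi * P, i.e.:
  pi_0 = 1/20*pi_0 + 3/10*pi_1 + 1/20*pi_2 + 1/10*pi_3 + 1/4*pi_4
  pi_1 = 1/5*pi_0 + 1/10*pi_1 + 1/4*pi_2 + 1/10*pi_3 + 1/20*pi_4
  pi_2 = 1/20*pi_0 + 3/10*pi_1 + 1/20*pi_2 + 1/20*pi_3 + 3/20*pi_4
  pi_3 = 9/20*pi_0 + 1/10*pi_1 + 1/5*pi_2 + 9/20*pi_3 + 3/20*pi_4
  pi_4 = 1/4*pi_0 + 1/5*pi_1 + 9/20*pi_2 + 3/10*pi_3 + 2/5*pi_4
with normalization: pi_0 + pi_1 + pi_2 + pi_3 + pi_4 = 1.

Using the first 4 balance equations plus normalization, the linear system A*pi = b is:
  [-19/20, 3/10, 1/20, 1/10, 1/4] . pi = 0
  [1/5, -9/10, 1/4, 1/10, 1/20] . pi = 0
  [1/20, 3/10, -19/20, 1/20, 3/20] . pi = 0
  [9/20, 1/10, 1/5, -11/20, 3/20] . pi = 0
  [1, 1, 1, 1, 1] . pi = 1

Solving yields:
  pi_0 = 22496/141291
  pi_1 = 16421/141291
  pi_2 = 15836/141291
  pi_3 = 13292/47097
  pi_4 = 15554/47097

Verification (pi * P):
  22496/141291*1/20 + 16421/141291*3/10 + 15836/141291*1/20 + 13292/47097*1/10 + 15554/47097*1/4 = 22496/141291 = pi_0  (ok)
  22496/141291*1/5 + 16421/141291*1/10 + 15836/141291*1/4 + 13292/47097*1/10 + 15554/47097*1/20 = 16421/141291 = pi_1  (ok)
  22496/141291*1/20 + 16421/141291*3/10 + 15836/141291*1/20 + 13292/47097*1/20 + 15554/47097*3/20 = 15836/141291 = pi_2  (ok)
  22496/141291*9/20 + 16421/141291*1/10 + 15836/141291*1/5 + 13292/47097*9/20 + 15554/47097*3/20 = 13292/47097 = pi_3  (ok)
  22496/141291*1/4 + 16421/141291*1/5 + 15836/141291*9/20 + 13292/47097*3/10 + 15554/47097*2/5 = 15554/47097 = pi_4  (ok)

Answer: 22496/141291 16421/141291 15836/141291 13292/47097 15554/47097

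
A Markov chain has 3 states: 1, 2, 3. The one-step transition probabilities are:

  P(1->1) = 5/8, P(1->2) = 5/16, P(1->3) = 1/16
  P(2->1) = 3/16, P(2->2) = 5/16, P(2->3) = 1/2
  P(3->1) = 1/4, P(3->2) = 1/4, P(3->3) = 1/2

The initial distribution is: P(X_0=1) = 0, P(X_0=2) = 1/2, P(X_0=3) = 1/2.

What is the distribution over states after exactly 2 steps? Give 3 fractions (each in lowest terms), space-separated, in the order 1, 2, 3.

Propagating the distribution step by step (d_{t+1} = d_t * P):
d_0 = (1=0, 2=1/2, 3=1/2)
  d_1[1] = 0*5/8 + 1/2*3/16 + 1/2*1/4 = 7/32
  d_1[2] = 0*5/16 + 1/2*5/16 + 1/2*1/4 = 9/32
  d_1[3] = 0*1/16 + 1/2*1/2 + 1/2*1/2 = 1/2
d_1 = (1=7/32, 2=9/32, 3=1/2)
  d_2[1] = 7/32*5/8 + 9/32*3/16 + 1/2*1/4 = 161/512
  d_2[2] = 7/32*5/16 + 9/32*5/16 + 1/2*1/4 = 9/32
  d_2[3] = 7/32*1/16 + 9/32*1/2 + 1/2*1/2 = 207/512
d_2 = (1=161/512, 2=9/32, 3=207/512)

Answer: 161/512 9/32 207/512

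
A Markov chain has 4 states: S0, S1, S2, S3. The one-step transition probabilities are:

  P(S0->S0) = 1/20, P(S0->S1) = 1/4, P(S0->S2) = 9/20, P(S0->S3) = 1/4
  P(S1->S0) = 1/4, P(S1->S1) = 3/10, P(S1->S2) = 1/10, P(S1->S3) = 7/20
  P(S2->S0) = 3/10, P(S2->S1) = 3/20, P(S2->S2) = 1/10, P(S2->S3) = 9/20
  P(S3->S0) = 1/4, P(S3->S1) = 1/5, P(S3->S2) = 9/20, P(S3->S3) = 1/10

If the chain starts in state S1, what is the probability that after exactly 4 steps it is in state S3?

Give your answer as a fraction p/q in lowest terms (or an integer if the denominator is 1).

Answer: 44597/160000

Derivation:
Computing P^4 by repeated multiplication:
P^1 =
  S0: [1/20, 1/4, 9/20, 1/4]
  S1: [1/4, 3/10, 1/10, 7/20]
  S2: [3/10, 3/20, 1/10, 9/20]
  S3: [1/4, 1/5, 9/20, 1/10]
P^2 =
  S0: [21/80, 41/200, 41/200, 131/400]
  S1: [41/200, 19/80, 31/100, 99/400]
  S2: [39/200, 9/40, 29/80, 87/400]
  S3: [89/400, 21/100, 89/400, 69/200]
P^3 =
  S0: [831/4000, 1787/8000, 613/2000, 2099/8000]
  S1: [449/2000, 437/2000, 2067/8000, 2389/8000]
  S2: [1833/8000, 1713/8000, 391/1600, 2499/8000]
  S3: [1733/8000, 221/1000, 2389/8000, 211/800]
P^4 =
  S0: [8951/40000, 1087/5000, 42327/160000, 9417/32000]
  S1: [34883/160000, 1409/6400, 9059/32000, 44597/160000]
  S2: [34623/160000, 4413/20000, 11581/40000, 43749/160000]
  S3: [35457/160000, 109/500, 42901/160000, 23381/80000]

(P^4)[S1 -> S3] = 44597/160000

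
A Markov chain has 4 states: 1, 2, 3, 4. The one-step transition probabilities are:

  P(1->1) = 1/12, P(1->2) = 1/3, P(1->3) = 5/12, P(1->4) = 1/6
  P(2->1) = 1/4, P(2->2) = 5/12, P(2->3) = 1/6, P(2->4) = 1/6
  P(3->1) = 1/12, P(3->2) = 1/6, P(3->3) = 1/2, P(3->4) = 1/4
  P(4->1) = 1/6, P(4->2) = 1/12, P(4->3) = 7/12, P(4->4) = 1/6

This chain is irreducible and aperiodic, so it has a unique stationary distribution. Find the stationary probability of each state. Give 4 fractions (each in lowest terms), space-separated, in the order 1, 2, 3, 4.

Answer: 187/1349 311/1349 578/1349 273/1349

Derivation:
The stationary distribution satisfies pi = pi * P, i.e.:
  pi_1 = 1/12*pi_1 + 1/4*pi_2 + 1/12*pi_3 + 1/6*pi_4
  pi_2 = 1/3*pi_1 + 5/12*pi_2 + 1/6*pi_3 + 1/12*pi_4
  pi_3 = 5/12*pi_1 + 1/6*pi_2 + 1/2*pi_3 + 7/12*pi_4
  pi_4 = 1/6*pi_1 + 1/6*pi_2 + 1/4*pi_3 + 1/6*pi_4
with normalization: pi_1 + pi_2 + pi_3 + pi_4 = 1.

Using the first 3 balance equations plus normalization, the linear system A*pi = b is:
  [-11/12, 1/4, 1/12, 1/6] . pi = 0
  [1/3, -7/12, 1/6, 1/12] . pi = 0
  [5/12, 1/6, -1/2, 7/12] . pi = 0
  [1, 1, 1, 1] . pi = 1

Solving yields:
  pi_1 = 187/1349
  pi_2 = 311/1349
  pi_3 = 578/1349
  pi_4 = 273/1349

Verification (pi * P):
  187/1349*1/12 + 311/1349*1/4 + 578/1349*1/12 + 273/1349*1/6 = 187/1349 = pi_1  (ok)
  187/1349*1/3 + 311/1349*5/12 + 578/1349*1/6 + 273/1349*1/12 = 311/1349 = pi_2  (ok)
  187/1349*5/12 + 311/1349*1/6 + 578/1349*1/2 + 273/1349*7/12 = 578/1349 = pi_3  (ok)
  187/1349*1/6 + 311/1349*1/6 + 578/1349*1/4 + 273/1349*1/6 = 273/1349 = pi_4  (ok)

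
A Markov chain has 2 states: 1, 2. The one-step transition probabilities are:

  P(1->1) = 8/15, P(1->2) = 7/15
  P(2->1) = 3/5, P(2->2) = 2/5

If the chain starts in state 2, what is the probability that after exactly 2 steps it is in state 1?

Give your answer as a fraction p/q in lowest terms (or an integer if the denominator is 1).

Answer: 14/25

Derivation:
Computing P^2 by repeated multiplication:
P^1 =
  1: [8/15, 7/15]
  2: [3/5, 2/5]
P^2 =
  1: [127/225, 98/225]
  2: [14/25, 11/25]

(P^2)[2 -> 1] = 14/25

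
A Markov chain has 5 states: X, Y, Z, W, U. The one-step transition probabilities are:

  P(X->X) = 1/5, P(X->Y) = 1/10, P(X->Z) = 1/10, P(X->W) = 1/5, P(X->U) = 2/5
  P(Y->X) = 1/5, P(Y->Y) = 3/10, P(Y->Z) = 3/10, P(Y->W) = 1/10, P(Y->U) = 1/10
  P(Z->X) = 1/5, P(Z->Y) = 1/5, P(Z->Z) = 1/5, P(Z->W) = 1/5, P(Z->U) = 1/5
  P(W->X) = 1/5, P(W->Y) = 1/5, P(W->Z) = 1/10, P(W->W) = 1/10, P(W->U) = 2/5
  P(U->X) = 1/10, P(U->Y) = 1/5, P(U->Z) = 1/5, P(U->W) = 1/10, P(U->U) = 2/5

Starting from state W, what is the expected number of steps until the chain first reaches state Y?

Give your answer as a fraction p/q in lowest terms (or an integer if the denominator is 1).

Let h_i = expected steps to first reach Y from state i.
Boundary: h_Y = 0.
First-step equations for the other states:
  h_X = 1 + 1/5*h_X + 1/10*h_Y + 1/10*h_Z + 1/5*h_W + 2/5*h_U
  h_Z = 1 + 1/5*h_X + 1/5*h_Y + 1/5*h_Z + 1/5*h_W + 1/5*h_U
  h_W = 1 + 1/5*h_X + 1/5*h_Y + 1/10*h_Z + 1/10*h_W + 2/5*h_U
  h_U = 1 + 1/10*h_X + 1/5*h_Y + 1/5*h_Z + 1/10*h_W + 2/5*h_U

Substituting h_Y = 0 and rearranging gives the linear system (I - Q) h = 1:
  [4/5, -1/10, -1/5, -2/5] . (h_X, h_Z, h_W, h_U) = 1
  [-1/5, 4/5, -1/5, -1/5] . (h_X, h_Z, h_W, h_U) = 1
  [-1/5, -1/10, 9/10, -2/5] . (h_X, h_Z, h_W, h_U) = 1
  [-1/10, -1/5, -1/10, 3/5] . (h_X, h_Z, h_W, h_U) = 1

Solving yields:
  h_X = 1012/169
  h_Z = 922/169
  h_W = 920/169
  h_U = 911/169

Starting state is W, so the expected hitting time is h_W = 920/169.

Answer: 920/169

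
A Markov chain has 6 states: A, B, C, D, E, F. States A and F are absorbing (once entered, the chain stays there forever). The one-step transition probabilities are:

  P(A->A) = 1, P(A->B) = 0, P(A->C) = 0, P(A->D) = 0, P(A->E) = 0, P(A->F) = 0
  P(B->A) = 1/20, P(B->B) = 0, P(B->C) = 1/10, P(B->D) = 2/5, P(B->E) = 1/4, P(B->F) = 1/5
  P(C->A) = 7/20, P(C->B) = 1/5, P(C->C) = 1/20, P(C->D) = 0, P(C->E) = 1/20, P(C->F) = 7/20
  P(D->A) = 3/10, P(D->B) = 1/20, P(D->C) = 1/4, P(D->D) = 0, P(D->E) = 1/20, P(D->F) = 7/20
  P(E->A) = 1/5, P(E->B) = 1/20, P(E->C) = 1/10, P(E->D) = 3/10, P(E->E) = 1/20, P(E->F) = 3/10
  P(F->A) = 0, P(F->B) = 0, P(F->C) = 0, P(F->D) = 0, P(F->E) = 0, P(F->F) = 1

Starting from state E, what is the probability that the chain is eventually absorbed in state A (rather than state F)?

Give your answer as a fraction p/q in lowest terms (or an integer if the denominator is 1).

Let a_i = P(absorbed in A | start in state i).
Boundary conditions: a_A = 1, a_F = 0.
For each transient state i, a_i = sum_j P(i->j) * a_j:
  a_B = 1/20*a_A + 0*a_B + 1/10*a_C + 2/5*a_D + 1/4*a_E + 1/5*a_F
  a_C = 7/20*a_A + 1/5*a_B + 1/20*a_C + 0*a_D + 1/20*a_E + 7/20*a_F
  a_D = 3/10*a_A + 1/20*a_B + 1/4*a_C + 0*a_D + 1/20*a_E + 7/20*a_F
  a_E = 1/5*a_A + 1/20*a_B + 1/10*a_C + 3/10*a_D + 1/20*a_E + 3/10*a_F

Substituting a_A = 1 and a_F = 0, rearrange to (I - Q) a = r where r[i] = P(i -> A):
  [1, -1/10, -2/5, -1/4] . (a_B, a_C, a_D, a_E) = 1/20
  [-1/5, 19/20, 0, -1/20] . (a_B, a_C, a_D, a_E) = 7/20
  [-1/20, -1/4, 1, -1/20] . (a_B, a_C, a_D, a_E) = 3/10
  [-1/20, -1/10, -3/10, 19/20] . (a_B, a_C, a_D, a_E) = 1/5

Solving yields:
  a_B = 3529/9117
  a_C = 4306/9117
  a_D = 1394/3039
  a_E = 431/1013

Starting state is E, so the absorption probability is a_E = 431/1013.

Answer: 431/1013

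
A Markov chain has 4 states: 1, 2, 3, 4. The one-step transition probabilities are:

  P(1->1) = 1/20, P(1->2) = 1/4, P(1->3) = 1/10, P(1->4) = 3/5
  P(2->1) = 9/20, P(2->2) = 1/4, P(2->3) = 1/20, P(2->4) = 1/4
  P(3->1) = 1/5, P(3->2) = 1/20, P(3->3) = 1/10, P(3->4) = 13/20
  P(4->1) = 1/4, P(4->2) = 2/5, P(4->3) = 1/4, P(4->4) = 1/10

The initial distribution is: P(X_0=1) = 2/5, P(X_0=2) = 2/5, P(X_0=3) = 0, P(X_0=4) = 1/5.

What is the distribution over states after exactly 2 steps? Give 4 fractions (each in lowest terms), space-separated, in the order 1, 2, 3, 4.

Answer: 501/2000 141/500 7/50 131/400

Derivation:
Propagating the distribution step by step (d_{t+1} = d_t * P):
d_0 = (1=2/5, 2=2/5, 3=0, 4=1/5)
  d_1[1] = 2/5*1/20 + 2/5*9/20 + 0*1/5 + 1/5*1/4 = 1/4
  d_1[2] = 2/5*1/4 + 2/5*1/4 + 0*1/20 + 1/5*2/5 = 7/25
  d_1[3] = 2/5*1/10 + 2/5*1/20 + 0*1/10 + 1/5*1/4 = 11/100
  d_1[4] = 2/5*3/5 + 2/5*1/4 + 0*13/20 + 1/5*1/10 = 9/25
d_1 = (1=1/4, 2=7/25, 3=11/100, 4=9/25)
  d_2[1] = 1/4*1/20 + 7/25*9/20 + 11/100*1/5 + 9/25*1/4 = 501/2000
  d_2[2] = 1/4*1/4 + 7/25*1/4 + 11/100*1/20 + 9/25*2/5 = 141/500
  d_2[3] = 1/4*1/10 + 7/25*1/20 + 11/100*1/10 + 9/25*1/4 = 7/50
  d_2[4] = 1/4*3/5 + 7/25*1/4 + 11/100*13/20 + 9/25*1/10 = 131/400
d_2 = (1=501/2000, 2=141/500, 3=7/50, 4=131/400)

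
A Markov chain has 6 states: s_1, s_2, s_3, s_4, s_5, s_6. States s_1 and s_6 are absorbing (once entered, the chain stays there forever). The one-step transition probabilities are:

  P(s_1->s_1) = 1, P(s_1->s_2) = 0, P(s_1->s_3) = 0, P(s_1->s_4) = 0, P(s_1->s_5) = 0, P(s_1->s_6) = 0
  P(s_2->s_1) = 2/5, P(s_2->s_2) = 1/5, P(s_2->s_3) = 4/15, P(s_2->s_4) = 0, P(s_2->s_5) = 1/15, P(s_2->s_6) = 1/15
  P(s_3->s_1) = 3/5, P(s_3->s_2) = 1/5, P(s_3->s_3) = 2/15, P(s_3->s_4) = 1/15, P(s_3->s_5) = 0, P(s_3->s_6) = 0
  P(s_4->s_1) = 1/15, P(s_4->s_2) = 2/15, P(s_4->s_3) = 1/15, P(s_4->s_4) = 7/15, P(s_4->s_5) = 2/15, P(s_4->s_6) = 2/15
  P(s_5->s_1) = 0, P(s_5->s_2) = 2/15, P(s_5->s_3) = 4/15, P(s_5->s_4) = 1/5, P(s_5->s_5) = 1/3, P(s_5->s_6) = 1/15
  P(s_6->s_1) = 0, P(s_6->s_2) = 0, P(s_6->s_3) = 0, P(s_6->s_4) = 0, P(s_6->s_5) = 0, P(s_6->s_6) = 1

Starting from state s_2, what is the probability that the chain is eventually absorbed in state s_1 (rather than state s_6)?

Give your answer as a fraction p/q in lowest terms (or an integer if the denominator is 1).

Let a_i = P(absorbed in s_1 | start in state i).
Boundary conditions: a_s_1 = 1, a_s_6 = 0.
For each transient state i, a_i = sum_j P(i->j) * a_j:
  a_s_2 = 2/5*a_s_1 + 1/5*a_s_2 + 4/15*a_s_3 + 0*a_s_4 + 1/15*a_s_5 + 1/15*a_s_6
  a_s_3 = 3/5*a_s_1 + 1/5*a_s_2 + 2/15*a_s_3 + 1/15*a_s_4 + 0*a_s_5 + 0*a_s_6
  a_s_4 = 1/15*a_s_1 + 2/15*a_s_2 + 1/15*a_s_3 + 7/15*a_s_4 + 2/15*a_s_5 + 2/15*a_s_6
  a_s_5 = 0*a_s_1 + 2/15*a_s_2 + 4/15*a_s_3 + 1/5*a_s_4 + 1/3*a_s_5 + 1/15*a_s_6

Substituting a_s_1 = 1 and a_s_6 = 0, rearrange to (I - Q) a = r where r[i] = P(i -> s_1):
  [4/5, -4/15, 0, -1/15] . (a_s_2, a_s_3, a_s_4, a_s_5) = 2/5
  [-1/5, 13/15, -1/15, 0] . (a_s_2, a_s_3, a_s_4, a_s_5) = 3/5
  [-2/15, -1/15, 8/15, -2/15] . (a_s_2, a_s_3, a_s_4, a_s_5) = 1/15
  [-2/15, -4/15, -1/5, 2/3] . (a_s_2, a_s_3, a_s_4, a_s_5) = 0

Solving yields:
  a_s_2 = 8726/9947
  a_s_3 = 9397/9947
  a_s_4 = 6460/9947
  a_s_5 = 7442/9947

Starting state is s_2, so the absorption probability is a_s_2 = 8726/9947.

Answer: 8726/9947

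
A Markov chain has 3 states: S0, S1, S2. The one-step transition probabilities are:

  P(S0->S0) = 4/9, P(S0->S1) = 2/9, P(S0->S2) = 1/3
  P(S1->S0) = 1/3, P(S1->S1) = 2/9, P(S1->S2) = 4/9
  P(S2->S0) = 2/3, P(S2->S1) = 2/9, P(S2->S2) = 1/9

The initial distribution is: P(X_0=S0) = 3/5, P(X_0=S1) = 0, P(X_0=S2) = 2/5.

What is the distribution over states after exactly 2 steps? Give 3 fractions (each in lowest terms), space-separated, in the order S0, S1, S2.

Answer: 64/135 2/9 41/135

Derivation:
Propagating the distribution step by step (d_{t+1} = d_t * P):
d_0 = (S0=3/5, S1=0, S2=2/5)
  d_1[S0] = 3/5*4/9 + 0*1/3 + 2/5*2/3 = 8/15
  d_1[S1] = 3/5*2/9 + 0*2/9 + 2/5*2/9 = 2/9
  d_1[S2] = 3/5*1/3 + 0*4/9 + 2/5*1/9 = 11/45
d_1 = (S0=8/15, S1=2/9, S2=11/45)
  d_2[S0] = 8/15*4/9 + 2/9*1/3 + 11/45*2/3 = 64/135
  d_2[S1] = 8/15*2/9 + 2/9*2/9 + 11/45*2/9 = 2/9
  d_2[S2] = 8/15*1/3 + 2/9*4/9 + 11/45*1/9 = 41/135
d_2 = (S0=64/135, S1=2/9, S2=41/135)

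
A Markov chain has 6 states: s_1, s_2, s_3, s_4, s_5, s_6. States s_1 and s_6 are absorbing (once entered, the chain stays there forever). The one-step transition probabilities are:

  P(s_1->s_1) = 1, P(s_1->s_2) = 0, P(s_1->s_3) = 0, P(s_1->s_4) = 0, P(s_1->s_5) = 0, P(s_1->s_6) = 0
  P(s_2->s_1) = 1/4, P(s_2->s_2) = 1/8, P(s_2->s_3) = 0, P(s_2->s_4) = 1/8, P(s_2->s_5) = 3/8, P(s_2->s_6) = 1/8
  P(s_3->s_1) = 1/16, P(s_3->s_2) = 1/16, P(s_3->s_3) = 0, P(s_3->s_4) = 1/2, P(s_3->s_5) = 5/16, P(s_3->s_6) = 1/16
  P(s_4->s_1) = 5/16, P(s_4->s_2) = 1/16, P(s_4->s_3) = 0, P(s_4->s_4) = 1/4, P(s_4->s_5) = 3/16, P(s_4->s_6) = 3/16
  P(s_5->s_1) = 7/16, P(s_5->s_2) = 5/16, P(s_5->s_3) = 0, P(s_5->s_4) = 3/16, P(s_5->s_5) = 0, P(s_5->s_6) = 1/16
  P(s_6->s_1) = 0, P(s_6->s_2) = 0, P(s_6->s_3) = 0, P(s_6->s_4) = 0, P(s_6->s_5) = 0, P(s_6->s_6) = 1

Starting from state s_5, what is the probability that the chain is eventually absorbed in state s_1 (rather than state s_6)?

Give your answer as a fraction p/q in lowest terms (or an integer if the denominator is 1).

Answer: 837/1061

Derivation:
Let a_i = P(absorbed in s_1 | start in state i).
Boundary conditions: a_s_1 = 1, a_s_6 = 0.
For each transient state i, a_i = sum_j P(i->j) * a_j:
  a_s_2 = 1/4*a_s_1 + 1/8*a_s_2 + 0*a_s_3 + 1/8*a_s_4 + 3/8*a_s_5 + 1/8*a_s_6
  a_s_3 = 1/16*a_s_1 + 1/16*a_s_2 + 0*a_s_3 + 1/2*a_s_4 + 5/16*a_s_5 + 1/16*a_s_6
  a_s_4 = 5/16*a_s_1 + 1/16*a_s_2 + 0*a_s_3 + 1/4*a_s_4 + 3/16*a_s_5 + 3/16*a_s_6
  a_s_5 = 7/16*a_s_1 + 5/16*a_s_2 + 0*a_s_3 + 3/16*a_s_4 + 0*a_s_5 + 1/16*a_s_6

Substituting a_s_1 = 1 and a_s_6 = 0, rearrange to (I - Q) a = r where r[i] = P(i -> s_1):
  [7/8, 0, -1/8, -3/8] . (a_s_2, a_s_3, a_s_4, a_s_5) = 1/4
  [-1/16, 1, -1/2, -5/16] . (a_s_2, a_s_3, a_s_4, a_s_5) = 1/16
  [-1/16, 0, 3/4, -3/16] . (a_s_2, a_s_3, a_s_4, a_s_5) = 5/16
  [-5/16, 0, -3/16, 1] . (a_s_2, a_s_3, a_s_4, a_s_5) = 7/16

Solving yields:
  a_s_2 = 764/1061
  a_s_3 = 5865/8488
  a_s_4 = 715/1061
  a_s_5 = 837/1061

Starting state is s_5, so the absorption probability is a_s_5 = 837/1061.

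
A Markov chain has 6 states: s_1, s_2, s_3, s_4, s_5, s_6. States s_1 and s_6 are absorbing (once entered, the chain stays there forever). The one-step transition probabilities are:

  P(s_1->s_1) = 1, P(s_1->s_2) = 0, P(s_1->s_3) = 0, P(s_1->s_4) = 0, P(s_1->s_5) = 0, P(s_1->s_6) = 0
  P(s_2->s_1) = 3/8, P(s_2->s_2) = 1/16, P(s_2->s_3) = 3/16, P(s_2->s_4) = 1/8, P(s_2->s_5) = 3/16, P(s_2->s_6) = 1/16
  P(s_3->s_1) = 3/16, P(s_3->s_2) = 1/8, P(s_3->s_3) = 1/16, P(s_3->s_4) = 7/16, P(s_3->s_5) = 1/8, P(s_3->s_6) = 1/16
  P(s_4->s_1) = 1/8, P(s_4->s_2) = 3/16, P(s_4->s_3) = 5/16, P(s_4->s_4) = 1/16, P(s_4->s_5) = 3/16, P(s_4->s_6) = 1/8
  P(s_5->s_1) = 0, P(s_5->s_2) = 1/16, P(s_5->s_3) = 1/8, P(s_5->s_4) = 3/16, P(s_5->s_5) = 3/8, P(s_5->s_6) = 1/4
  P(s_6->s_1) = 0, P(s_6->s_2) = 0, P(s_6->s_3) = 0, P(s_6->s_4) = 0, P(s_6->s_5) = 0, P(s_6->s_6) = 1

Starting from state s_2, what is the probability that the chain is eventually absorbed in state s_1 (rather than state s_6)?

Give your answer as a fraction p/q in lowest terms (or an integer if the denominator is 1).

Let a_i = P(absorbed in s_1 | start in state i).
Boundary conditions: a_s_1 = 1, a_s_6 = 0.
For each transient state i, a_i = sum_j P(i->j) * a_j:
  a_s_2 = 3/8*a_s_1 + 1/16*a_s_2 + 3/16*a_s_3 + 1/8*a_s_4 + 3/16*a_s_5 + 1/16*a_s_6
  a_s_3 = 3/16*a_s_1 + 1/8*a_s_2 + 1/16*a_s_3 + 7/16*a_s_4 + 1/8*a_s_5 + 1/16*a_s_6
  a_s_4 = 1/8*a_s_1 + 3/16*a_s_2 + 5/16*a_s_3 + 1/16*a_s_4 + 3/16*a_s_5 + 1/8*a_s_6
  a_s_5 = 0*a_s_1 + 1/16*a_s_2 + 1/8*a_s_3 + 3/16*a_s_4 + 3/8*a_s_5 + 1/4*a_s_6

Substituting a_s_1 = 1 and a_s_6 = 0, rearrange to (I - Q) a = r where r[i] = P(i -> s_1):
  [15/16, -3/16, -1/8, -3/16] . (a_s_2, a_s_3, a_s_4, a_s_5) = 3/8
  [-1/8, 15/16, -7/16, -1/8] . (a_s_2, a_s_3, a_s_4, a_s_5) = 3/16
  [-3/16, -5/16, 15/16, -3/16] . (a_s_2, a_s_3, a_s_4, a_s_5) = 1/8
  [-1/16, -1/8, -3/16, 5/8] . (a_s_2, a_s_3, a_s_4, a_s_5) = 0

Solving yields:
  a_s_2 = 13202/20231
  a_s_3 = 11659/20231
  a_s_4 = 10590/20231
  a_s_5 = 6829/20231

Starting state is s_2, so the absorption probability is a_s_2 = 13202/20231.

Answer: 13202/20231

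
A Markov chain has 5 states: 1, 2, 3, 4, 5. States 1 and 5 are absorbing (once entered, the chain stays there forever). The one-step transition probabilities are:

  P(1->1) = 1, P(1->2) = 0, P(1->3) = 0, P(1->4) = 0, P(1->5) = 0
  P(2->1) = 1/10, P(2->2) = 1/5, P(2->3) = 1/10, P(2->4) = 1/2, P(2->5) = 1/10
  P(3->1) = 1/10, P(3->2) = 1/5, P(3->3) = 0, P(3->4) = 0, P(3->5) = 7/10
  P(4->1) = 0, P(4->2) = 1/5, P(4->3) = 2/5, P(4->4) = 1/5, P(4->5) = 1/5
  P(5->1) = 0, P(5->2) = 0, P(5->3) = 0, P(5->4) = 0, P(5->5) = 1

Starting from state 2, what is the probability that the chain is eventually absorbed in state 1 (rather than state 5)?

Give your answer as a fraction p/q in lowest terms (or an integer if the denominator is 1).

Answer: 27/121

Derivation:
Let a_i = P(absorbed in 1 | start in state i).
Boundary conditions: a_1 = 1, a_5 = 0.
For each transient state i, a_i = sum_j P(i->j) * a_j:
  a_2 = 1/10*a_1 + 1/5*a_2 + 1/10*a_3 + 1/2*a_4 + 1/10*a_5
  a_3 = 1/10*a_1 + 1/5*a_2 + 0*a_3 + 0*a_4 + 7/10*a_5
  a_4 = 0*a_1 + 1/5*a_2 + 2/5*a_3 + 1/5*a_4 + 1/5*a_5

Substituting a_1 = 1 and a_5 = 0, rearrange to (I - Q) a = r where r[i] = P(i -> 1):
  [4/5, -1/10, -1/2] . (a_2, a_3, a_4) = 1/10
  [-1/5, 1, 0] . (a_2, a_3, a_4) = 1/10
  [-1/5, -2/5, 4/5] . (a_2, a_3, a_4) = 0

Solving yields:
  a_2 = 27/121
  a_3 = 35/242
  a_4 = 31/242

Starting state is 2, so the absorption probability is a_2 = 27/121.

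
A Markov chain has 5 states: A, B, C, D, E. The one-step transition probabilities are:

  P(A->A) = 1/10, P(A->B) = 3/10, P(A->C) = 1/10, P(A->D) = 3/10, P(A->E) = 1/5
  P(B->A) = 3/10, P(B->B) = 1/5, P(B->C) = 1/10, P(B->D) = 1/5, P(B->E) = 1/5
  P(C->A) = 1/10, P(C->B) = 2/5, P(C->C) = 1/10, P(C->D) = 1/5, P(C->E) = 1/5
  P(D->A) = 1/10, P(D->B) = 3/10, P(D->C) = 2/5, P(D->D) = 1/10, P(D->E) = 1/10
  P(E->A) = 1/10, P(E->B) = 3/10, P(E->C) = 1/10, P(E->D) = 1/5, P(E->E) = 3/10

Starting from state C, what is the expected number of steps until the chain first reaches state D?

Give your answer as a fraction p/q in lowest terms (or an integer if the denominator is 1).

Let h_i = expected steps to first reach D from state i.
Boundary: h_D = 0.
First-step equations for the other states:
  h_A = 1 + 1/10*h_A + 3/10*h_B + 1/10*h_C + 3/10*h_D + 1/5*h_E
  h_B = 1 + 3/10*h_A + 1/5*h_B + 1/10*h_C + 1/5*h_D + 1/5*h_E
  h_C = 1 + 1/10*h_A + 2/5*h_B + 1/10*h_C + 1/5*h_D + 1/5*h_E
  h_E = 1 + 1/10*h_A + 3/10*h_B + 1/10*h_C + 1/5*h_D + 3/10*h_E

Substituting h_D = 0 and rearranging gives the linear system (I - Q) h = 1:
  [9/10, -3/10, -1/10, -1/5] . (h_A, h_B, h_C, h_E) = 1
  [-3/10, 4/5, -1/10, -1/5] . (h_A, h_B, h_C, h_E) = 1
  [-1/10, -2/5, 9/10, -1/5] . (h_A, h_B, h_C, h_E) = 1
  [-1/10, -3/10, -1/10, 7/10] . (h_A, h_B, h_C, h_E) = 1

Solving yields:
  h_A = 2475/593
  h_B = 2700/593
  h_C = 2745/593
  h_E = 2750/593

Starting state is C, so the expected hitting time is h_C = 2745/593.

Answer: 2745/593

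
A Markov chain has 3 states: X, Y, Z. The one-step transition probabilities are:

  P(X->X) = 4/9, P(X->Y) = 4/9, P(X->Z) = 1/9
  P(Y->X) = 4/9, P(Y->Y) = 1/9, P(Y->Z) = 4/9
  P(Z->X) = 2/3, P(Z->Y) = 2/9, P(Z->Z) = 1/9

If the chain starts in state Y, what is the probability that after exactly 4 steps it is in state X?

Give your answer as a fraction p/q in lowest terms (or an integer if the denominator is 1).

Computing P^4 by repeated multiplication:
P^1 =
  X: [4/9, 4/9, 1/9]
  Y: [4/9, 1/9, 4/9]
  Z: [2/3, 2/9, 1/9]
P^2 =
  X: [38/81, 22/81, 7/27]
  Y: [44/81, 25/81, 4/27]
  Z: [38/81, 28/81, 5/27]
P^3 =
  X: [122/243, 8/27, 49/243]
  Y: [116/243, 25/81, 52/243]
  Z: [118/243, 70/243, 55/243]
P^4 =
  X: [1070/2187, 658/2187, 17/81]
  Y: [1076/2187, 643/2187, 52/243]
  Z: [1082/2187, 652/2187, 151/729]

(P^4)[Y -> X] = 1076/2187

Answer: 1076/2187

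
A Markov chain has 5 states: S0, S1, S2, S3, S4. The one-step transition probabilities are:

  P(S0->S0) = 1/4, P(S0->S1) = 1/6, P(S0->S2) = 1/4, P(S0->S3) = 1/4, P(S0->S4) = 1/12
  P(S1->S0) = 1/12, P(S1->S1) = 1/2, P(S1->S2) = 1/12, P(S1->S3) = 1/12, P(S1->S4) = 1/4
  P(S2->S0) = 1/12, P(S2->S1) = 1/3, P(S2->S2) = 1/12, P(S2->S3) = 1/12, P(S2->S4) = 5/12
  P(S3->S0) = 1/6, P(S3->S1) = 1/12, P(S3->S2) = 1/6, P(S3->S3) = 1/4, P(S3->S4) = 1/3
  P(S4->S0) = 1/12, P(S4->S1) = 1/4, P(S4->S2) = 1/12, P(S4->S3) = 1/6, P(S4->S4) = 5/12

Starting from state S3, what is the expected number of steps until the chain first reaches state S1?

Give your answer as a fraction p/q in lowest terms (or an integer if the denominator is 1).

Answer: 156/29

Derivation:
Let h_i = expected steps to first reach S1 from state i.
Boundary: h_S1 = 0.
First-step equations for the other states:
  h_S0 = 1 + 1/4*h_S0 + 1/6*h_S1 + 1/4*h_S2 + 1/4*h_S3 + 1/12*h_S4
  h_S2 = 1 + 1/12*h_S0 + 1/3*h_S1 + 1/12*h_S2 + 1/12*h_S3 + 5/12*h_S4
  h_S3 = 1 + 1/6*h_S0 + 1/12*h_S1 + 1/6*h_S2 + 1/4*h_S3 + 1/3*h_S4
  h_S4 = 1 + 1/12*h_S0 + 1/4*h_S1 + 1/12*h_S2 + 1/6*h_S3 + 5/12*h_S4

Substituting h_S1 = 0 and rearranging gives the linear system (I - Q) h = 1:
  [3/4, -1/4, -1/4, -1/12] . (h_S0, h_S2, h_S3, h_S4) = 1
  [-1/12, 11/12, -1/12, -5/12] . (h_S0, h_S2, h_S3, h_S4) = 1
  [-1/6, -1/6, 3/4, -1/3] . (h_S0, h_S2, h_S3, h_S4) = 1
  [-1/12, -1/12, -1/6, 7/12] . (h_S0, h_S2, h_S3, h_S4) = 1

Solving yields:
  h_S0 = 5
  h_S2 = 119/29
  h_S3 = 156/29
  h_S4 = 132/29

Starting state is S3, so the expected hitting time is h_S3 = 156/29.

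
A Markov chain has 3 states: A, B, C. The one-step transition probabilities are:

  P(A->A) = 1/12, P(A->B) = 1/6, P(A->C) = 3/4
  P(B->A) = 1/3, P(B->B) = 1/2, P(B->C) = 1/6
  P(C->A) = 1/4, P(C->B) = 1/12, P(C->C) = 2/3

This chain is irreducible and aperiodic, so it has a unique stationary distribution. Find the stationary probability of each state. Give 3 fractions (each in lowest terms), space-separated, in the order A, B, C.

Answer: 22/97 17/97 58/97

Derivation:
The stationary distribution satisfies pi = pi * P, i.e.:
  pi_A = 1/12*pi_A + 1/3*pi_B + 1/4*pi_C
  pi_B = 1/6*pi_A + 1/2*pi_B + 1/12*pi_C
  pi_C = 3/4*pi_A + 1/6*pi_B + 2/3*pi_C
with normalization: pi_A + pi_B + pi_C = 1.

Using the first 2 balance equations plus normalization, the linear system A*pi = b is:
  [-11/12, 1/3, 1/4] . pi = 0
  [1/6, -1/2, 1/12] . pi = 0
  [1, 1, 1] . pi = 1

Solving yields:
  pi_A = 22/97
  pi_B = 17/97
  pi_C = 58/97

Verification (pi * P):
  22/97*1/12 + 17/97*1/3 + 58/97*1/4 = 22/97 = pi_A  (ok)
  22/97*1/6 + 17/97*1/2 + 58/97*1/12 = 17/97 = pi_B  (ok)
  22/97*3/4 + 17/97*1/6 + 58/97*2/3 = 58/97 = pi_C  (ok)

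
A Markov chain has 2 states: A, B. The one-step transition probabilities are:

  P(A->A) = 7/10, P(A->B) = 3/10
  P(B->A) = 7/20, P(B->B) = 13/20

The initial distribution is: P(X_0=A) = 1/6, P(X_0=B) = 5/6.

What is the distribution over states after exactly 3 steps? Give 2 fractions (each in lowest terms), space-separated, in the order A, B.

Answer: 25081/48000 22919/48000

Derivation:
Propagating the distribution step by step (d_{t+1} = d_t * P):
d_0 = (A=1/6, B=5/6)
  d_1[A] = 1/6*7/10 + 5/6*7/20 = 49/120
  d_1[B] = 1/6*3/10 + 5/6*13/20 = 71/120
d_1 = (A=49/120, B=71/120)
  d_2[A] = 49/120*7/10 + 71/120*7/20 = 1183/2400
  d_2[B] = 49/120*3/10 + 71/120*13/20 = 1217/2400
d_2 = (A=1183/2400, B=1217/2400)
  d_3[A] = 1183/2400*7/10 + 1217/2400*7/20 = 25081/48000
  d_3[B] = 1183/2400*3/10 + 1217/2400*13/20 = 22919/48000
d_3 = (A=25081/48000, B=22919/48000)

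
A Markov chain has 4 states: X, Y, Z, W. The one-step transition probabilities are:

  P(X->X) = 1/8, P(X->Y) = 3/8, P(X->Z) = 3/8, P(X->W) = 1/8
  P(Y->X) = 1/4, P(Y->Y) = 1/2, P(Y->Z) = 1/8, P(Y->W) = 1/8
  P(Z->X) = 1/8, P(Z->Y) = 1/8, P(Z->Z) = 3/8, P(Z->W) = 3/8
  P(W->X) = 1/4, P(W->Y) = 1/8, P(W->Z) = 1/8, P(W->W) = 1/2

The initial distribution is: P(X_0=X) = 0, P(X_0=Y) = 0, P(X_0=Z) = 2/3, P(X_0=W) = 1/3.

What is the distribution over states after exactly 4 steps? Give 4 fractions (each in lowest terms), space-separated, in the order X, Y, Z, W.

Propagating the distribution step by step (d_{t+1} = d_t * P):
d_0 = (X=0, Y=0, Z=2/3, W=1/3)
  d_1[X] = 0*1/8 + 0*1/4 + 2/3*1/8 + 1/3*1/4 = 1/6
  d_1[Y] = 0*3/8 + 0*1/2 + 2/3*1/8 + 1/3*1/8 = 1/8
  d_1[Z] = 0*3/8 + 0*1/8 + 2/3*3/8 + 1/3*1/8 = 7/24
  d_1[W] = 0*1/8 + 0*1/8 + 2/3*3/8 + 1/3*1/2 = 5/12
d_1 = (X=1/6, Y=1/8, Z=7/24, W=5/12)
  d_2[X] = 1/6*1/8 + 1/8*1/4 + 7/24*1/8 + 5/12*1/4 = 37/192
  d_2[Y] = 1/6*3/8 + 1/8*1/2 + 7/24*1/8 + 5/12*1/8 = 41/192
  d_2[Z] = 1/6*3/8 + 1/8*1/8 + 7/24*3/8 + 5/12*1/8 = 23/96
  d_2[W] = 1/6*1/8 + 1/8*1/8 + 7/24*3/8 + 5/12*1/2 = 17/48
d_2 = (X=37/192, Y=41/192, Z=23/96, W=17/48)
  d_3[X] = 37/192*1/8 + 41/192*1/4 + 23/96*1/8 + 17/48*1/4 = 301/1536
  d_3[Y] = 37/192*3/8 + 41/192*1/2 + 23/96*1/8 + 17/48*1/8 = 389/1536
  d_3[Z] = 37/192*3/8 + 41/192*1/8 + 23/96*3/8 + 17/48*1/8 = 179/768
  d_3[W] = 37/192*1/8 + 41/192*1/8 + 23/96*3/8 + 17/48*1/2 = 61/192
d_3 = (X=301/1536, Y=389/1536, Z=179/768, W=61/192)
  d_4[X] = 301/1536*1/8 + 389/1536*1/4 + 179/768*1/8 + 61/192*1/4 = 2413/12288
  d_4[Y] = 301/1536*3/8 + 389/1536*1/2 + 179/768*1/8 + 61/192*1/8 = 3305/12288
  d_4[Z] = 301/1536*3/8 + 389/1536*1/8 + 179/768*3/8 + 61/192*1/8 = 1427/6144
  d_4[W] = 301/1536*1/8 + 389/1536*1/8 + 179/768*3/8 + 61/192*1/2 = 929/3072
d_4 = (X=2413/12288, Y=3305/12288, Z=1427/6144, W=929/3072)

Answer: 2413/12288 3305/12288 1427/6144 929/3072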